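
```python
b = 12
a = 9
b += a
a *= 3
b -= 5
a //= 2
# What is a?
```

Trace:
`b = 12` → b = 12
`a = 9` → a = 9
`b += a` → b = 21
`a *= 3` → a = 27
`b -= 5` → b = 16
`a //= 2` → a = 13
So a = 13

Answer: 13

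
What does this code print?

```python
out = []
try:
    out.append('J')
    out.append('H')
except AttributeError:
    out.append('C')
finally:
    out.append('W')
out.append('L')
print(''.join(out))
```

Execution trace: 'J' (try body) → 'H' (try body, no exception) → 'W' (finally) → 'L' (after the try/except). Output: JHWL

Answer: JHWL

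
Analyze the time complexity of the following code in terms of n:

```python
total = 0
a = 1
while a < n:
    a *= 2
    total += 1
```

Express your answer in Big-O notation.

Each loop level contributes: log n. Multiplying the contributions gives O(log n).

Answer: O(log n)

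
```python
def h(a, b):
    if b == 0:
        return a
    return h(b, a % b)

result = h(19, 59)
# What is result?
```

h(19, 59) -> h(59, 19) -> h(19, 2) -> h(2, 1) -> h(1, 0) -> 1

Answer: 1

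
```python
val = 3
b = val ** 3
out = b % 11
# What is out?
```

Trace:
`val = 3` → val = 3
`b = val ** 3` → b = 27
`out = b % 11` → out = 5
So out = 5

Answer: 5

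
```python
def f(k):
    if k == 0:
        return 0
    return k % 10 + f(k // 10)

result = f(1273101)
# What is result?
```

Sum of digits of 1273101: 1 + 0 + 1 + 3 + 7 + 2 + 1 = 15

Answer: 15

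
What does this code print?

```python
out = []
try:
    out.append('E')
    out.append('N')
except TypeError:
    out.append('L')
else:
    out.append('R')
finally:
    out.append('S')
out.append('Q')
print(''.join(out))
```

Execution trace: 'E' (try body) → 'N' (try body, no exception) → 'R' (else) → 'S' (finally) → 'Q' (after the try/except). Output: ENRSQ

Answer: ENRSQ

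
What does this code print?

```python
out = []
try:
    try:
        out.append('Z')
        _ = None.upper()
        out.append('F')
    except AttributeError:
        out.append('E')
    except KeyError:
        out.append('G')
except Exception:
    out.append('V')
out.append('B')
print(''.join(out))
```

Execution trace: 'Z' (inner try body) → 'E' (inner except AttributeError) → 'B' (after the try/except). Output: ZEB

Answer: ZEB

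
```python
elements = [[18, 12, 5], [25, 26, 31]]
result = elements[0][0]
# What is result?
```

Trace:
`elements = [[18, 12, 5], [25, 26, 31]]` → elements = [[18, 12, 5], [25, 26, 31]]
`result = elements[0][0]` → result = 18
So result = 18

Answer: 18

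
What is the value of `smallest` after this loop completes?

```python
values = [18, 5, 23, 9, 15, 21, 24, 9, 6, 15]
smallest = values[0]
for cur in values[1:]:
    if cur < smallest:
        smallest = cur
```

Minimum of [18, 5, 23, 9, 15, 21, 24, 9, 6, 15]
`smallest` takes the values: 18 → 5

Answer: 5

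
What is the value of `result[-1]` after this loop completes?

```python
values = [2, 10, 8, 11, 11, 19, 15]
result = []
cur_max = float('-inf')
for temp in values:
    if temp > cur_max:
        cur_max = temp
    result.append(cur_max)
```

Running max ends at 19
`result` takes the values: [] → [2] → [2, 10] → [2, 10, 10] → [2, 10, 10, 11] → [2, 10, 10, 11, 11] → [2, 10, 10, 11, 11, 19] → [2, 10, 10, 11, 11, 19, 19]
So `result[-1]` = 19

Answer: 19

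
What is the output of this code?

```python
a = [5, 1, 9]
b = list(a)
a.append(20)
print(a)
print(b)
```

Key concept: list() constructor creates copy.
Step by step:
`a = [5, 1, 9]` → a = [5, 1, 9]
`b = list(a)` → b = [5, 1, 9]
`a.append(20)` → a = [5, 1, 9, 20]
`print(a)` → prints [5, 1, 9, 20]
`print(b)` → prints [5, 1, 9]

Answer:
[5, 1, 9, 20]
[5, 1, 9]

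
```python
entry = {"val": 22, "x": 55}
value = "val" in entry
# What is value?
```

Trace:
`entry = {"val": 22, "x": 55}` → entry = {'val': 22, 'x': 55}
`value = "val" in entry` → value = True
So value = True

Answer: True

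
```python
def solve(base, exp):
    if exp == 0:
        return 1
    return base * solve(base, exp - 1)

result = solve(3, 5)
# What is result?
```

solve(3, 5) = 3 * 3 * 3 * 3 * 3 = 243

Answer: 243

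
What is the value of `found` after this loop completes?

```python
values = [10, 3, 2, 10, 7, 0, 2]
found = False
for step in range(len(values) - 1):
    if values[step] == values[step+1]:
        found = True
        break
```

Check consecutive duplicates in [10, 3, 2, 10, 7, 0, 2]
`found` takes the values: False

Answer: False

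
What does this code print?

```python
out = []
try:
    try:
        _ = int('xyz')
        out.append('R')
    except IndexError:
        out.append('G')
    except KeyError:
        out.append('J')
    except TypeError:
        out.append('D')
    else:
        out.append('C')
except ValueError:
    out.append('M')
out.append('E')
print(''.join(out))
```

Execution trace: 'M' (outer except ValueError) → 'E' (after the try/except). Output: ME

Answer: ME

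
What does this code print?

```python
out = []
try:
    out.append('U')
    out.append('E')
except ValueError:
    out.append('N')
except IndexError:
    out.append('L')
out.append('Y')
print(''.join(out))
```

Execution trace: 'U' (try body) → 'E' (try body, no exception) → 'Y' (after the try/except). Output: UEY

Answer: UEY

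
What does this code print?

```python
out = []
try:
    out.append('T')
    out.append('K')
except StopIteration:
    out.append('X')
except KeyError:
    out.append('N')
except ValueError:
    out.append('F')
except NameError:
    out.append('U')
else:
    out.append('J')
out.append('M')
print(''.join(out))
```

Execution trace: 'T' (try body) → 'K' (try body, no exception) → 'J' (else) → 'M' (after the try/except). Output: TKJM

Answer: TKJM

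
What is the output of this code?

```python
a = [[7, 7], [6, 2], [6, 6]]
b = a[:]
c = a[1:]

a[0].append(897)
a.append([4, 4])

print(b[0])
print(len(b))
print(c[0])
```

Key concept: slice with nested mutation.
Step by step:
`a = [[7, 7], [6, 2], [6, 6]]` → a = [[7, 7], [6, 2], [6, 6]]
`b = a[:]` → b = [[7, 7], [6, 2], [6, 6]]
`c = a[1:]` → c = [[6, 2], [6, 6]]
`a[0].append(897)` → a = [[7, 7, 897], [6, 2], [6, 6]]; b = [[7, 7, 897], [6, 2], [6, 6]]
`a.append([4, 4])` → a = [[7, 7, 897], [6, 2], [6, 6], [4, 4]]
`print(b[0])` → prints [7, 7, 897]
`print(len(b))` → prints 3
`print(c[0])` → prints [6, 2]

Answer:
[7, 7, 897]
3
[6, 2]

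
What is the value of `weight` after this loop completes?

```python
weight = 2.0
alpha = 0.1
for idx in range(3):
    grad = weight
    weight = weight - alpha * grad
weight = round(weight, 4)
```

Gradient descent: w = 2.0 * (1 - 0.1)^3
`weight` takes the values: 2.0 → 1.8 → 1.62 → 1.458

Answer: 1.458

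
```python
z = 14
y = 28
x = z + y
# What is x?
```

Trace:
`z = 14` → z = 14
`y = 28` → y = 28
`x = z + y` → x = 42
So x = 42

Answer: 42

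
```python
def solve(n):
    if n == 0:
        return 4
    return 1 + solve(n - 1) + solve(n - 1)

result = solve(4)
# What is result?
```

solve(n) = 1 + 2·solve(n-1), solve(0)=4. Closed form: (4+1)·2^4 - 1 = 79.

Answer: 79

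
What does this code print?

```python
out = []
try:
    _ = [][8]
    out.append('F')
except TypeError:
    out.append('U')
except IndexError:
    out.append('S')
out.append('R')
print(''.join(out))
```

Execution trace: 'S' (except IndexError) → 'R' (after the try/except). Output: SR

Answer: SR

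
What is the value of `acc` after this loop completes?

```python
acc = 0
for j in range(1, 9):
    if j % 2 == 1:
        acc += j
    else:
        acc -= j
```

Add odd, subtract even
`acc` takes the values: 0 → 1 → -1 → 2 → -2 → 3 → -3 → 4 → -4

Answer: -4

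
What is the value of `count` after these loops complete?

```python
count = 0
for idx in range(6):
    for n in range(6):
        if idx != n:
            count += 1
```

6² - 6 (exclude diagonal)
`count` takes the values: 0 → 1 → 2 → 3 → 4 → 5 → 6 → 7 → 8 → 9 → 10 → 11 → 12 → 13 → 14 → 15 → 16 → 17 → 18 → 19 → 20 → 21 → 22 → 23 → 24 → 25 → 26 → 27 → 28 → 29 → 30

Answer: 30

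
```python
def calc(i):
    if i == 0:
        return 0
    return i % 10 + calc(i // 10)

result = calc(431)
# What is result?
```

Sum of digits of 431: 1 + 3 + 4 = 8

Answer: 8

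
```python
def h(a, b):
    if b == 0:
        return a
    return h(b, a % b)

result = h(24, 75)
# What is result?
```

h(24, 75) -> h(75, 24) -> h(24, 3) -> h(3, 0) -> 3

Answer: 3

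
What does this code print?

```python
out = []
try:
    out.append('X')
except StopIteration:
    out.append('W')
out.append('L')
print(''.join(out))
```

Execution trace: 'X' (try body, no exception) → 'L' (after the try/except). Output: XL

Answer: XL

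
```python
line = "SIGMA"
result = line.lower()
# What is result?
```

Trace:
`line = "SIGMA"` → line = 'SIGMA'
`result = line.lower()` → result = 'sigma'
So result = 'sigma'

Answer: 'sigma'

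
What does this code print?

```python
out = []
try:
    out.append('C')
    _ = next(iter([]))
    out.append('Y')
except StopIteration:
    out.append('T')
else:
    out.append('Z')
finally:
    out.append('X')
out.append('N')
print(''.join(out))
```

Execution trace: 'C' (try body) → 'T' (except StopIteration) → 'X' (finally) → 'N' (after the try/except). Output: CTXN

Answer: CTXN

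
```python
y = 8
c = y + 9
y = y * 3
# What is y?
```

Trace:
`y = 8` → y = 8
`c = y + 9` → c = 17
`y = y * 3` → y = 24
So y = 24

Answer: 24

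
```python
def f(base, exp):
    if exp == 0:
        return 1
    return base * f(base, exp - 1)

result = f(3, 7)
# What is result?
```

f(3, 7) = 3 * 3 * 3 * 3 * 3 * 3 * 3 = 2187

Answer: 2187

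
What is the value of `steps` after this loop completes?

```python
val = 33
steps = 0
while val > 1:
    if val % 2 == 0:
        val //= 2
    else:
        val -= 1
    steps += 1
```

Steps to reduce 33 to 1
`steps` takes the values: 0 → 1 → 2 → 3 → 4 → 5 → 6

Answer: 6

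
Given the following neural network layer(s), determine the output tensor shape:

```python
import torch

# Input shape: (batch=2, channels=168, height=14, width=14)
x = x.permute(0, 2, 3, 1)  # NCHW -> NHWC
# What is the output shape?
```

Input: (2, 168, 14, 14) -> Output: (2, 14, 14, 168)

Answer: (2, 14, 14, 168)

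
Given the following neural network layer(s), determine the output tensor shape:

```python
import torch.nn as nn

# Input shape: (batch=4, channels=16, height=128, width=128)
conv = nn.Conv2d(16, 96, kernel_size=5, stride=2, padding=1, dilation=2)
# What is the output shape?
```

Input: (4, 16, 128, 128) -> Output: (4, 96, 61, 61)

Answer: (4, 96, 61, 61)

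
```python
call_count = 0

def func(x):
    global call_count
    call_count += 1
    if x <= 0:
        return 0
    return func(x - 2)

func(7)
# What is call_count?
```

Linear recursion stepping by 2: 5 calls from x=7 down to ≤0.

Answer: 5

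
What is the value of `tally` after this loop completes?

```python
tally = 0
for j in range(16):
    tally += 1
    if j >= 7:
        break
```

Loop breaks when j reaches 7, tally is 8
`tally` takes the values: 0 → 1 → 2 → 3 → 4 → 5 → 6 → 7 → 8

Answer: 8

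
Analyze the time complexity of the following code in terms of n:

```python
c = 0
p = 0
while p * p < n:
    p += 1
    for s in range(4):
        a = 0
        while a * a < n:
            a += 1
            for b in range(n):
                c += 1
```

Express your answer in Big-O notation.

Each loop level contributes: √n × 1 × √n × n. Multiplying the contributions gives O(n^2).

Answer: O(n^2)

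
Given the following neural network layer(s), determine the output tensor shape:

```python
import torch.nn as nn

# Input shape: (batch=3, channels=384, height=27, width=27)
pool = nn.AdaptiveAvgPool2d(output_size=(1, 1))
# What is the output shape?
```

Input: (3, 384, 27, 27) -> Output: (3, 384, 1, 1)

Answer: (3, 384, 1, 1)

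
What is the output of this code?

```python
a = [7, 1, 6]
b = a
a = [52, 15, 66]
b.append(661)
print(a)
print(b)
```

Key concept: rebinding vs mutation: a is rebound to a new list, b still points at the original.
Step by step:
`a = [7, 1, 6]` → a = [7, 1, 6]
`b = a` → b = [7, 1, 6] (same object as a)
`a = [52, 15, 66]` → a = [52, 15, 66]
`b.append(661)` → b = [7, 1, 6, 661]
`print(a)` → prints [52, 15, 66]
`print(b)` → prints [7, 1, 6, 661]

Answer:
[52, 15, 66]
[7, 1, 6, 661]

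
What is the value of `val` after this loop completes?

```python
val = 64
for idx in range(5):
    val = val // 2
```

Halve 5 times: 64 // 2^5 = 2
`val` takes the values: 64 → 32 → 16 → 8 → 4 → 2

Answer: 2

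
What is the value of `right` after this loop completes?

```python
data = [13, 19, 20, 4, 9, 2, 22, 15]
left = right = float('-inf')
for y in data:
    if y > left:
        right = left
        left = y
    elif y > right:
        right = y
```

Second largest (with repeats) in [13, 19, 20, 4, 9, 2, 22, 15]
`right` takes the values: -inf → 13 → 19 → 20

Answer: 20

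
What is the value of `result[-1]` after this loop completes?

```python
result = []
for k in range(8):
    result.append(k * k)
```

Last element of squares 0 to 7
`result` takes the values: [] → [0] → [0, 1] → [0, 1, 4] → [0, 1, 4, 9] → [0, 1, 4, 9, 16] → [0, 1, 4, 9, 16, 25] → [0, 1, 4, 9, 16, 25, 36] → [0, 1, 4, 9, 16, 25, 36, 49]
So `result[-1]` = 49

Answer: 49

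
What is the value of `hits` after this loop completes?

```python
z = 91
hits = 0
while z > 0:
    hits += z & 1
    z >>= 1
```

Count set bits in 91 (binary: 0b1011011)
`hits` takes the values: 0 → 1 → 2 → 3 → 4 → 5

Answer: 5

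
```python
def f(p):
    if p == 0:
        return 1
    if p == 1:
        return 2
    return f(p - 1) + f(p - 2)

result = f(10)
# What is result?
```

Build up from base cases: f(0)=1, f(1)=2, f(2)=3, f(3)=5, f(4)=8, f(5)=13, f(6)=21, ..., f(10)=144

Answer: 144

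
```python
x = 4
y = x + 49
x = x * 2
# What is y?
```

Trace:
`x = 4` → x = 4
`y = x + 49` → y = 53
`x = x * 2` → x = 8
So y = 53

Answer: 53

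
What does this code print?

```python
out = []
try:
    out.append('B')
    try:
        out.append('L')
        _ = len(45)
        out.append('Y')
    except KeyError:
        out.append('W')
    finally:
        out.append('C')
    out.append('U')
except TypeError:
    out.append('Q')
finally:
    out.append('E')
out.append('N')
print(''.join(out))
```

Execution trace: 'B' (try body) → 'L' (inner try body) → 'C' (inner finally) → 'Q' (except TypeError) → 'E' (finally) → 'N' (after the try/except). Output: BLCQEN

Answer: BLCQEN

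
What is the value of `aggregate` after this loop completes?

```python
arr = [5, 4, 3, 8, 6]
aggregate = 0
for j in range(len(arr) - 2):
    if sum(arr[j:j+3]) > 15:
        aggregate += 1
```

Count windows with sum > 15
`aggregate` takes the values: 0 → 1

Answer: 1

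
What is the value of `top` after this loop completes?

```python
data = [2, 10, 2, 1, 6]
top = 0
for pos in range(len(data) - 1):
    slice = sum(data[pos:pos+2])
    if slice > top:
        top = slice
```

Max sum of 2-element window in [2, 10, 2, 1, 6]
`top` takes the values: 0 → 12

Answer: 12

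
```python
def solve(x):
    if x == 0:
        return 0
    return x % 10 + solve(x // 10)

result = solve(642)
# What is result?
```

Sum of digits of 642: 2 + 4 + 6 = 12

Answer: 12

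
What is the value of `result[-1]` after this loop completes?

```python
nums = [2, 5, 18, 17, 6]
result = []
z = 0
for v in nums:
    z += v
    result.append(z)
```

Cumulative sum ends at 48
`result` takes the values: [] → [2] → [2, 7] → [2, 7, 25] → [2, 7, 25, 42] → [2, 7, 25, 42, 48]
So `result[-1]` = 48

Answer: 48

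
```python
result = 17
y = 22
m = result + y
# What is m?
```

Trace:
`result = 17` → result = 17
`y = 22` → y = 22
`m = result + y` → m = 39
So m = 39

Answer: 39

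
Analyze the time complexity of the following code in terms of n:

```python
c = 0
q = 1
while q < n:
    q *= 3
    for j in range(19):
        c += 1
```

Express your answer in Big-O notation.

Each loop level contributes: log n × 1. Multiplying the contributions gives O(log n).

Answer: O(log n)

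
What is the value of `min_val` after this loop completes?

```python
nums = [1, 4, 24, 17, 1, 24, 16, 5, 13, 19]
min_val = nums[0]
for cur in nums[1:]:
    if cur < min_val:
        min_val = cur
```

Minimum of [1, 4, 24, 17, 1, 24, 16, 5, 13, 19]
`min_val` takes the values: 1

Answer: 1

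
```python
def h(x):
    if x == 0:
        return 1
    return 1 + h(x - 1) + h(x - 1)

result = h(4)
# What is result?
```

h(x) = 1 + 2·h(x-1), h(0)=1. Closed form: (1+1)·2^4 - 1 = 31.

Answer: 31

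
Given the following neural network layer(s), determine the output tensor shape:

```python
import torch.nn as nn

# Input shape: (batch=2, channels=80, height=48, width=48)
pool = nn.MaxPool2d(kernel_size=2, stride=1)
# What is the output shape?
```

Input: (2, 80, 48, 48) -> Output: (2, 80, 47, 47)

Answer: (2, 80, 47, 47)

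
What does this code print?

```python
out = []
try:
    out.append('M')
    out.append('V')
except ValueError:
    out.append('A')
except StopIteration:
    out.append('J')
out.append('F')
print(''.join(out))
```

Execution trace: 'M' (try body) → 'V' (try body, no exception) → 'F' (after the try/except). Output: MVF

Answer: MVF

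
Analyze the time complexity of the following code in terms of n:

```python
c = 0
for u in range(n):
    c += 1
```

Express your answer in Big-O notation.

Each loop level contributes: n. Multiplying the contributions gives O(n).

Answer: O(n)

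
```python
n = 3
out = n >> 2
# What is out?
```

Trace:
`n = 3` → n = 3
`out = n >> 2` → out = 0
So out = 0

Answer: 0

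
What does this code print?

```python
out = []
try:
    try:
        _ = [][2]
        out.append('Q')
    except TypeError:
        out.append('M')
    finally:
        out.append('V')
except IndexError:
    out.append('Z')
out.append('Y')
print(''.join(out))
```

Execution trace: 'V' (finally) → 'Z' (outer except IndexError) → 'Y' (after the try/except). Output: VZY

Answer: VZY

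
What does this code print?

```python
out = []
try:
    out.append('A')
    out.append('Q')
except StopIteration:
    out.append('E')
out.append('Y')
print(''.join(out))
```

Execution trace: 'A' (try body) → 'Q' (try body, no exception) → 'Y' (after the try/except). Output: AQY

Answer: AQY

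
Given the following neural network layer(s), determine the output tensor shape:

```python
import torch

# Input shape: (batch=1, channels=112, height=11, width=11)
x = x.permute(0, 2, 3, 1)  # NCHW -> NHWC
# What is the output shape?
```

Input: (1, 112, 11, 11) -> Output: (1, 11, 11, 112)

Answer: (1, 11, 11, 112)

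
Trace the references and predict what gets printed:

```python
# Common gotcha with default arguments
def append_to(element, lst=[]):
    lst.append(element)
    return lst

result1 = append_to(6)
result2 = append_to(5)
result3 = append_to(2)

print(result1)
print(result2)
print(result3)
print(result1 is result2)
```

Key concept: mutable default argument gotcha.
Step by step:
`result1 = append_to(6)` → result1 = [6]
`result2 = append_to(5)` → result1 = [6, 5] (same object as result2); result2 = [6, 5] (same object as result1)
`result3 = append_to(2)` → result1 = [6, 5, 2] (same object as result2, result3); result2 = [6, 5, 2] (same object as result1, result3); result3 = [6, 5, 2] (same object as result1, result2)
`print(result1)` → prints [6, 5, 2]
`print(result2)` → prints [6, 5, 2]
`print(result3)` → prints [6, 5, 2]
`print(result1 is result2)` → prints True

Answer:
[6, 5, 2]
[6, 5, 2]
[6, 5, 2]
True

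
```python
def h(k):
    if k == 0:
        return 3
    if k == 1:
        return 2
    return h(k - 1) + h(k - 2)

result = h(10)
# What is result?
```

Build up from base cases: h(0)=3, h(1)=2, h(2)=5, h(3)=7, h(4)=12, h(5)=19, h(6)=31, ..., h(10)=212

Answer: 212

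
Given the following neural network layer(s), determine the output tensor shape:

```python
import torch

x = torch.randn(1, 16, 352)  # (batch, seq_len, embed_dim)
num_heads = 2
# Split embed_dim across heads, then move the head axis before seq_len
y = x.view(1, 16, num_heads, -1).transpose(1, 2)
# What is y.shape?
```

Input: (1, 16, 352) -> head_dim = 352 // 2 = 176; after view: (1, 16, 2, 176) -> after transpose(1, 2): (1, 2, 16, 176) -> Output: (1, 2, 16, 176)

Answer: (1, 2, 16, 176)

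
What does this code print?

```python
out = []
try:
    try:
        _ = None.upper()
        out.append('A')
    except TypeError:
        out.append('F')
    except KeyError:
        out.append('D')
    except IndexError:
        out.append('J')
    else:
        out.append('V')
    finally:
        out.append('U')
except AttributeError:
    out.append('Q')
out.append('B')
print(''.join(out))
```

Execution trace: 'U' (finally) → 'Q' (outer except AttributeError) → 'B' (after the try/except). Output: UQB

Answer: UQB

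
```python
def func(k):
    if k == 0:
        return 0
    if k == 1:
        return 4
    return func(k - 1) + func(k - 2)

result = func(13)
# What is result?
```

Build up from base cases: func(0)=0, func(1)=4, func(2)=4, func(3)=8, func(4)=12, func(5)=20, func(6)=32, ..., func(13)=932

Answer: 932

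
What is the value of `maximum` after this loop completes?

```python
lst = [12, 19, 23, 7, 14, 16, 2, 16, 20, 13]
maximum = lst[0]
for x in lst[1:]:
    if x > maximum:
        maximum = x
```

Maximum of [12, 19, 23, 7, 14, 16, 2, 16, 20, 13]
`maximum` takes the values: 12 → 19 → 23

Answer: 23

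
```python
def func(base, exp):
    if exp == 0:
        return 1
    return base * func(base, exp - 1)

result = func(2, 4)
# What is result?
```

func(2, 4) = 2 * 2 * 2 * 2 = 16

Answer: 16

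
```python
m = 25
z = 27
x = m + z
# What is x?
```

Trace:
`m = 25` → m = 25
`z = 27` → z = 27
`x = m + z` → x = 52
So x = 52

Answer: 52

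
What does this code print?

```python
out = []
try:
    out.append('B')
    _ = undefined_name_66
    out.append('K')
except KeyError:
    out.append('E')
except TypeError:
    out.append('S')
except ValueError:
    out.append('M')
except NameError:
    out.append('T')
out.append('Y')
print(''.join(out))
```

Execution trace: 'B' (try body) → 'T' (except NameError) → 'Y' (after the try/except). Output: BTY

Answer: BTY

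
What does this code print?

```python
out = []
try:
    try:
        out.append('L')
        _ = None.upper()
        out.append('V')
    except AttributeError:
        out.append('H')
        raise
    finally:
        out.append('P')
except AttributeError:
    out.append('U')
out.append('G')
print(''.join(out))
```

Execution trace: 'L' (try body) → 'H' (except AttributeError) → 'P' (finally) → 'U' (outer except AttributeError) → 'G' (after the try/except). Output: LHPUG

Answer: LHPUG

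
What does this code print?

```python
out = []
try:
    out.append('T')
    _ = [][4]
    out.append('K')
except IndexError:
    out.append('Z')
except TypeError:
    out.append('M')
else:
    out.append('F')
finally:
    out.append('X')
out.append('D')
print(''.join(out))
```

Execution trace: 'T' (try body) → 'Z' (except IndexError) → 'X' (finally) → 'D' (after the try/except). Output: TZXD

Answer: TZXD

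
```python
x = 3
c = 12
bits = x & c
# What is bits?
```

Trace:
`x = 3` → x = 3
`c = 12` → c = 12
`bits = x & c` → bits = 0
So bits = 0

Answer: 0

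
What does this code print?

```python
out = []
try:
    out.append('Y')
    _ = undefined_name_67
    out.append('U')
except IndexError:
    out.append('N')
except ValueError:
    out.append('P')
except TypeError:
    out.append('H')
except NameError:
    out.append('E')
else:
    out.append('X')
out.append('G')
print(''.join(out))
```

Execution trace: 'Y' (try body) → 'E' (except NameError) → 'G' (after the try/except). Output: YEG

Answer: YEG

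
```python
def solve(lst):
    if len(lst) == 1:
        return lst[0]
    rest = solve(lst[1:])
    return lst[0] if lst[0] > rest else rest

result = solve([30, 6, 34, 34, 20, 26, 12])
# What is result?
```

Recursive max over [30, 6, 34, 34, 20, 26, 12] = 34

Answer: 34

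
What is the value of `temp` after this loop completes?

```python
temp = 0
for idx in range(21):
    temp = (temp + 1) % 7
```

Increment mod 7, 21 times = 0
`temp` takes the values: 0 → 1 → 2 → 3 → 4 → 5 → 6 → 0 → 1 → 2 → 3 → 4 → 5 → 6 → 0 → 1 → 2 → 3 → 4 → 5 → 6 → 0

Answer: 0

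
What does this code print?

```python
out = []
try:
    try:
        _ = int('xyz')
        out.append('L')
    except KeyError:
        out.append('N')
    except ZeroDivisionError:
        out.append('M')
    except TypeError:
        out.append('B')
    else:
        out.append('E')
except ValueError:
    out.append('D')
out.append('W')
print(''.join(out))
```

Execution trace: 'D' (outer except ValueError) → 'W' (after the try/except). Output: DW

Answer: DW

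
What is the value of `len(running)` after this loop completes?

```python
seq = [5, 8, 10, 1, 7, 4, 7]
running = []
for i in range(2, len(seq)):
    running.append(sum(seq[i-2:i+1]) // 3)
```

Number of 3-element averages
`running` takes the values: [] → [7] → [7, 6] → [7, 6, 6] → [7, 6, 6, 4] → [7, 6, 6, 4, 6]
So `len(running)` = 5

Answer: 5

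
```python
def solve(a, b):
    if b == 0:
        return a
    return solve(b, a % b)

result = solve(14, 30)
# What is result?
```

solve(14, 30) -> solve(30, 14) -> solve(14, 2) -> solve(2, 0) -> 2

Answer: 2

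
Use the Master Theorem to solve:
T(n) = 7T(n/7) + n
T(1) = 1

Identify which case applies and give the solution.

a=7, b=7, f(n)=n. log_7(7) = 1. Since c=1 = 1, Case 2 applies: T(n) = Θ(n^log_b(a) · log n) = O(n log n).

Answer: O(n log n) - Case 2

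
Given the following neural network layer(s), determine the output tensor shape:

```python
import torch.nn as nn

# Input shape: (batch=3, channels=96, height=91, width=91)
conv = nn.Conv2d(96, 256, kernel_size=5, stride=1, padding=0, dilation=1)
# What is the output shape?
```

Input: (3, 96, 91, 91) -> Output: (3, 256, 87, 87)

Answer: (3, 256, 87, 87)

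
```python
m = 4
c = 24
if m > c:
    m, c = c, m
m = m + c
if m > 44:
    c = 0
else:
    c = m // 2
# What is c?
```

Trace:
`m = 4` → m = 4
`c = 24` → c = 24
`if m > c: ...` → m > c is False → no variable changes
`m = m + c` → m = 28
`if m > 44: ...` → m > 44 is False, take else branch → c = 14
So c = 14

Answer: 14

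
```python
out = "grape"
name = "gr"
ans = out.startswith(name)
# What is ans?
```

Trace:
`out = "grape"` → out = 'grape'
`name = "gr"` → name = 'gr'
`ans = out.startswith(name)` → ans = True
So ans = True

Answer: True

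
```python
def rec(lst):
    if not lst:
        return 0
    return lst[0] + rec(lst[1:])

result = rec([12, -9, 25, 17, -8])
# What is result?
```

12 + (-9) + 25 + 17 + (-8) + 0 = 37

Answer: 37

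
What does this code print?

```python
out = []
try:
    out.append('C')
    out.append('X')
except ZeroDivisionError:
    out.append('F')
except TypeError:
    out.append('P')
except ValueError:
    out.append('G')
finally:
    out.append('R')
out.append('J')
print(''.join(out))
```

Execution trace: 'C' (try body) → 'X' (try body, no exception) → 'R' (finally) → 'J' (after the try/except). Output: CXRJ

Answer: CXRJ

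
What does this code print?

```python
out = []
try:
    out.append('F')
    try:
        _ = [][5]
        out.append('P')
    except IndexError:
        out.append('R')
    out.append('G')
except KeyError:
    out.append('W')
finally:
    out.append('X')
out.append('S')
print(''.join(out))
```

Execution trace: 'F' (try body) → 'R' (inner except IndexError) → 'G' (try body, no exception) → 'X' (finally) → 'S' (after the try/except). Output: FRGXS

Answer: FRGXS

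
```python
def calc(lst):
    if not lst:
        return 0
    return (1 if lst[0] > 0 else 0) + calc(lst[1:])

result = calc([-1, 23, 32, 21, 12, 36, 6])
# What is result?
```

Count of positive elements in [-1, 23, 32, 21, 12, 36, 6] = 6

Answer: 6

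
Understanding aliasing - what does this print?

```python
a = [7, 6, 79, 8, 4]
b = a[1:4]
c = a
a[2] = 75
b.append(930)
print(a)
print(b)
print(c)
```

Key concept: slice vs alias.
Step by step:
`a = [7, 6, 79, 8, 4]` → a = [7, 6, 79, 8, 4]
`b = a[1:4]` → b = [6, 79, 8]
`c = a` → c = [7, 6, 79, 8, 4] (same object as a)
`a[2] = 75` → a = [7, 6, 75, 8, 4] (same object as c); c = [7, 6, 75, 8, 4] (same object as a)
`b.append(930)` → b = [6, 79, 8, 930]
`print(a)` → prints [7, 6, 75, 8, 4]
`print(b)` → prints [6, 79, 8, 930]
`print(c)` → prints [7, 6, 75, 8, 4]

Answer:
[7, 6, 75, 8, 4]
[6, 79, 8, 930]
[7, 6, 75, 8, 4]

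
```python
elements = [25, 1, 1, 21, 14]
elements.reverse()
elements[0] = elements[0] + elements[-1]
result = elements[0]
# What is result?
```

Trace:
`elements = [25, 1, 1, 21, 14]` → elements = [25, 1, 1, 21, 14]
`elements.reverse()` → elements = [14, 21, 1, 1, 25]
`elements[0] = elements[0] + elements[-1]` → elements = [39, 21, 1, 1, 25]
`result = elements[0]` → result = 39
So result = 39

Answer: 39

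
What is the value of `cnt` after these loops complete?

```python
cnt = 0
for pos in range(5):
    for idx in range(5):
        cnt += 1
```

5 * 5 = 25
`cnt` takes the values: 0 → 1 → 2 → 3 → 4 → 5 → 6 → 7 → 8 → 9 → 10 → 11 → 12 → 13 → 14 → 15 → 16 → 17 → 18 → 19 → 20 → 21 → 22 → 23 → 24 → 25

Answer: 25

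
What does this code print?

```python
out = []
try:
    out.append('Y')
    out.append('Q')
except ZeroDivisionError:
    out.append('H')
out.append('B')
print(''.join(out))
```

Execution trace: 'Y' (try body) → 'Q' (try body, no exception) → 'B' (after the try/except). Output: YQB

Answer: YQB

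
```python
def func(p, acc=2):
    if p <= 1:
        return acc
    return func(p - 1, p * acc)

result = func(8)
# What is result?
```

Accumulator trace (n, acc): (8, 2) -> (7, 16) -> (6, 112) -> (5, 672) -> (4, 3360) -> (3, 13440) -> (2, 40320) -> (1, 80640) -> return 80640

Answer: 80640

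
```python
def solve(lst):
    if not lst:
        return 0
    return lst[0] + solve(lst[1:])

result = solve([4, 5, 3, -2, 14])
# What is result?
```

4 + 5 + 3 + (-2) + 14 + 0 = 24

Answer: 24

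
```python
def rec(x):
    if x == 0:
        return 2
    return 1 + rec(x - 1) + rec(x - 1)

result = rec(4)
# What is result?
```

rec(x) = 1 + 2·rec(x-1), rec(0)=2. Closed form: (2+1)·2^4 - 1 = 47.

Answer: 47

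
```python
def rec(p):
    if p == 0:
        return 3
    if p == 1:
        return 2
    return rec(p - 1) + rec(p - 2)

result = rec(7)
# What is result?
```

Build up from base cases: rec(0)=3, rec(1)=2, rec(2)=5, rec(3)=7, rec(4)=12, rec(5)=19, rec(6)=31, ..., rec(7)=50

Answer: 50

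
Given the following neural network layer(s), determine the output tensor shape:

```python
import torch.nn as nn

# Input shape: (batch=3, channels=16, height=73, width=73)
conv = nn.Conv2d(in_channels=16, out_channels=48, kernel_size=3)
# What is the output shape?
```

Input: (3, 16, 73, 73) -> Output: (3, 48, 71, 71)

Answer: (3, 48, 71, 71)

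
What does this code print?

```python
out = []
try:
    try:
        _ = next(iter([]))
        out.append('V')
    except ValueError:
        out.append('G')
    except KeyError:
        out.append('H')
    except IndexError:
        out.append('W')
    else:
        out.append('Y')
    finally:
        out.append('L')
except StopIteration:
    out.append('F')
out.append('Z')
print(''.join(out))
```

Execution trace: 'L' (finally) → 'F' (outer except StopIteration) → 'Z' (after the try/except). Output: LFZ

Answer: LFZ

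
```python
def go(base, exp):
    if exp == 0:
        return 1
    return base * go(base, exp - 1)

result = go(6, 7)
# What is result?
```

go(6, 7) = 6 * 6 * 6 * 6 * 6 * 6 * 6 = 279936

Answer: 279936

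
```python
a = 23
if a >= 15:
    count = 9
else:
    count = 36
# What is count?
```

Trace:
`a = 23` → a = 23
`if a >= 15: ...` → a >= 15 is True → count = 9
So count = 9

Answer: 9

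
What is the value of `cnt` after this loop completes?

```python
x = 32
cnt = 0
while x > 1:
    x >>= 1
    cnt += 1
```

Count right shifts until 1
`cnt` takes the values: 0 → 1 → 2 → 3 → 4 → 5

Answer: 5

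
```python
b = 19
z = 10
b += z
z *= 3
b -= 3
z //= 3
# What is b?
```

Trace:
`b = 19` → b = 19
`z = 10` → z = 10
`b += z` → b = 29
`z *= 3` → z = 30
`b -= 3` → b = 26
`z //= 3` → z = 10
So b = 26

Answer: 26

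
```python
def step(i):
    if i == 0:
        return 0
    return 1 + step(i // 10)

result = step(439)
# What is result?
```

Count of digits of 439: 3

Answer: 3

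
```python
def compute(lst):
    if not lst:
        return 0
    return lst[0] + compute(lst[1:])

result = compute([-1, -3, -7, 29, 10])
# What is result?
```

(-1) + (-3) + (-7) + 29 + 10 + 0 = 28

Answer: 28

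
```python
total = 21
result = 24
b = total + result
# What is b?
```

Trace:
`total = 21` → total = 21
`result = 24` → result = 24
`b = total + result` → b = 45
So b = 45

Answer: 45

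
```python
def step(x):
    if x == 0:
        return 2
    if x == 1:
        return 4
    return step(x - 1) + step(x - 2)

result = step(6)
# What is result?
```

Build up from base cases: step(0)=2, step(1)=4, step(2)=6, step(3)=10, step(4)=16, step(5)=26, step(6)=42

Answer: 42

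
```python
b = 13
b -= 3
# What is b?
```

Trace:
`b = 13` → b = 13
`b -= 3` → b = 10
So b = 10

Answer: 10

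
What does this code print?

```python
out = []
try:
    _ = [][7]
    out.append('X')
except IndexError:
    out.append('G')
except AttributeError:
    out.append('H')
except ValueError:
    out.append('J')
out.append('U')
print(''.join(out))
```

Execution trace: 'G' (except IndexError) → 'U' (after the try/except). Output: GU

Answer: GU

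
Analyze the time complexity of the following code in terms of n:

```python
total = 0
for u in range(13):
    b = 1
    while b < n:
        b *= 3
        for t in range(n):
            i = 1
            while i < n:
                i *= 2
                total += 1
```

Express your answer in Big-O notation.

Each loop level contributes: 1 × log n × n × log n. Multiplying the contributions gives O(n log² n).

Answer: O(n log² n)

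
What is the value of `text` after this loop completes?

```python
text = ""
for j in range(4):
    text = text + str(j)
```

Concatenate digits 0 to 3
`text` takes the values: "" → "0" → "01" → "012" → "0123"

Answer: "0123"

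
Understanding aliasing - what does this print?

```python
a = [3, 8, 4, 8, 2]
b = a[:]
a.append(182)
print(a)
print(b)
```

Key concept: slice [:] creates copy.
Step by step:
`a = [3, 8, 4, 8, 2]` → a = [3, 8, 4, 8, 2]
`b = a[:]` → b = [3, 8, 4, 8, 2]
`a.append(182)` → a = [3, 8, 4, 8, 2, 182]
`print(a)` → prints [3, 8, 4, 8, 2, 182]
`print(b)` → prints [3, 8, 4, 8, 2]

Answer:
[3, 8, 4, 8, 2, 182]
[3, 8, 4, 8, 2]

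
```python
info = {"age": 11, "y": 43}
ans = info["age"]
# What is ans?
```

Trace:
`info = {"age": 11, "y": 43}` → info = {'age': 11, 'y': 43}
`ans = info["age"]` → ans = 11
So ans = 11

Answer: 11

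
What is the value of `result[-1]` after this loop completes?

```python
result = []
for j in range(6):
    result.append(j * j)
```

Last element of squares 0 to 5
`result` takes the values: [] → [0] → [0, 1] → [0, 1, 4] → [0, 1, 4, 9] → [0, 1, 4, 9, 16] → [0, 1, 4, 9, 16, 25]
So `result[-1]` = 25

Answer: 25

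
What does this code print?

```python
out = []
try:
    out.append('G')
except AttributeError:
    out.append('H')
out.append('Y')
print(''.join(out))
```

Execution trace: 'G' (try body, no exception) → 'Y' (after the try/except). Output: GY

Answer: GY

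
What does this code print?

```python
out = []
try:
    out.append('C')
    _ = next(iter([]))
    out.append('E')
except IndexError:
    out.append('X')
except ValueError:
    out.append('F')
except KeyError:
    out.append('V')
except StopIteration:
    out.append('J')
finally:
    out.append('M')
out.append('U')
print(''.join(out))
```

Execution trace: 'C' (try body) → 'J' (except StopIteration) → 'M' (finally) → 'U' (after the try/except). Output: CJMU

Answer: CJMU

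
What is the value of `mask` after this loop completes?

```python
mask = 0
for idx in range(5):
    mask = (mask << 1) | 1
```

Build 5 consecutive 1-bits: 0b11111
`mask` takes the values: 0 → 1 → 3 → 7 → 15 → 31

Answer: 31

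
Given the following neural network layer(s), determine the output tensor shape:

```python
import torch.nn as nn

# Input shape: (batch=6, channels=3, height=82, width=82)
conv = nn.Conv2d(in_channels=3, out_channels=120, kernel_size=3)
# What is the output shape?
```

Input: (6, 3, 82, 82) -> Output: (6, 120, 80, 80)

Answer: (6, 120, 80, 80)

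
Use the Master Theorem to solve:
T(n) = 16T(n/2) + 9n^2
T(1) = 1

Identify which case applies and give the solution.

a=16, b=2, f(n)=9n^2. log_2(16) = 4. Since c=2 < 4, Case 1 applies: T(n) = Θ(n^log_b(a)) = O(n^4).

Answer: O(n^4) - Case 1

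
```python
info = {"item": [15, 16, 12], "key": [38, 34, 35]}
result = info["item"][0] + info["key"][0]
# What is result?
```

Trace:
`info = {"item": [15, 16, 12], "key": [38, 34, 35]}` → info = {'item': [15, 16, 12], 'key': [38, 34, 35]}
`result = info["item"][0] + info["key"][0]` → result = 53
So result = 53

Answer: 53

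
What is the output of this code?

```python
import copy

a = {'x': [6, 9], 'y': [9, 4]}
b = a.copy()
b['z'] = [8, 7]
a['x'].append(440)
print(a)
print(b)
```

Key concept: shallow copy of dict with mutable values.
Step by step:
`a = {'x': [6, 9], 'y': [9, 4]}` → a = {'x': [6, 9], 'y': [9, 4]}
`b = a.copy()` → b = {'x': [6, 9], 'y': [9, 4]}
`b['z'] = [8, 7]` → b = {'x': [6, 9], 'y': [9, 4], 'z': [8, 7]}
`a['x'].append(440)` → a = {'x': [6, 9, 440], 'y': [9, 4]}; b = {'x': [6, 9, 440], 'y': [9, 4], 'z': [8, 7]}
`print(a)` → prints {'x': [6, 9, 440], 'y': [9, 4]}
`print(b)` → prints {'x': [6, 9, 440], 'y': [9, 4], 'z': [8, 7]}

Answer:
{'x': [6, 9, 440], 'y': [9, 4]}
{'x': [6, 9, 440], 'y': [9, 4], 'z': [8, 7]}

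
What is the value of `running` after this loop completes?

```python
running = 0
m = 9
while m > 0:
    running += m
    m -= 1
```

Sum 9 down to 1
`running` takes the values: 0 → 9 → 17 → 24 → 30 → 35 → 39 → 42 → 44 → 45

Answer: 45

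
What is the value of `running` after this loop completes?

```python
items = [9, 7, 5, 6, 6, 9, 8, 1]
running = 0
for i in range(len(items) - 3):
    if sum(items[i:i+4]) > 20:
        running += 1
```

Count windows with sum > 20
`running` takes the values: 0 → 1 → 2 → 3 → 4 → 5

Answer: 5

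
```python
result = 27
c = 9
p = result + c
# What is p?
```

Trace:
`result = 27` → result = 27
`c = 9` → c = 9
`p = result + c` → p = 36
So p = 36

Answer: 36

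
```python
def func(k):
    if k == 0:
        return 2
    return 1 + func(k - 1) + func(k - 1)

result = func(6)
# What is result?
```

func(k) = 1 + 2·func(k-1), func(0)=2. Closed form: (2+1)·2^6 - 1 = 191.

Answer: 191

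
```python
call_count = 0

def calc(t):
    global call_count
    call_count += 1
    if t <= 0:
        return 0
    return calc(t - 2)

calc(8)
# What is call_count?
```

Linear recursion stepping by 2: 5 calls from t=8 down to ≤0.

Answer: 5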